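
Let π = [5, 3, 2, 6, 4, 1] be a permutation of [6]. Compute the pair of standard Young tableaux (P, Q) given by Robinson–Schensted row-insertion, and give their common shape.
P = [1, 4] / [2, 6] / [3] / [5];  Q = [1, 4] / [2, 5] / [3] / [6];  common shape = (2, 2, 1, 1)

Row-insert the values π_1, π_2, … into P one at a time, bumping the leftmost entry strictly greater than the inserted value down to the next row. The recording tableau Q records, in position (i, j), the step at which that cell was added to P.
  Insert 5 (step 1): P = [5];  Q = [1]
  Insert 3 (step 2): P = [3] / [5];  Q = [1] / [2]
  Insert 2 (step 3): P = [2] / [3] / [5];  Q = [1] / [2] / [3]
  Insert 6 (step 4): P = [2, 6] / [3] / [5];  Q = [1, 4] / [2] / [3]
  Insert 4 (step 5): P = [2, 4] / [3, 6] / [5];  Q = [1, 4] / [2, 5] / [3]
  Insert 1 (step 6): P = [1, 4] / [2, 6] / [3] / [5];  Q = [1, 4] / [2, 5] / [3] / [6]
Final shape: (2, 2, 1, 1).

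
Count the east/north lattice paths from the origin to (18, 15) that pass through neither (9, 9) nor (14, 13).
Number of paths = 584832520

Inclusion–exclusion. Total paths: C(33, 18) = 1037158320. Through P₁: C(18, 9)·C(15, 9) = 243343100. Through P₂: C(27, 14)·C(6, 4) = 300874500. Since P₁ is strictly southwest of P₂, a monotone path through both must visit P₁ then P₂; paths through both = C(18, 9)·C(9, 5)·C(6, 4) = 91891800. Avoid both = 1037158320 − 243343100 − 300874500 + 91891800 = 584832520.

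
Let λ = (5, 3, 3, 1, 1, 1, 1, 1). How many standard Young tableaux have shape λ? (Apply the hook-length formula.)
# SYT of shape (5, 3, 3, 1, 1, 1, 1, 1) = 280280

Hook-length formula: f^λ = n! / Π hook(c), product over all cells c of the Young diagram. For λ = (5, 3, 3, 1, 1, 1, 1, 1), n = 16 boxes. Hook lengths by row (left-to-right, top-to-bottom): [12, 6, 5, 2, 1]; [9, 3, 2]; [8, 2, 1]; [5]; [4]; [3]; [2]; [1]. Product of hooks = 74649600. So f^λ = 16! / 74649600 = 20922789888000 / 74649600 = 280280.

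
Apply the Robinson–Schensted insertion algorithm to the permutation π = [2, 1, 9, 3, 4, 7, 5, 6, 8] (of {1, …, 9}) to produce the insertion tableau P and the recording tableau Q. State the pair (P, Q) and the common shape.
P = [1, 3, 4, 5, 6, 8] / [2, 7] / [9];  Q = [1, 3, 5, 6, 8, 9] / [2, 4] / [7];  common shape = (6, 2, 1)

Row-insert the values π_1, π_2, … into P one at a time, bumping the leftmost entry strictly greater than the inserted value down to the next row. The recording tableau Q records, in position (i, j), the step at which that cell was added to P.
  Insert 2 (step 1): P = [2];  Q = [1]
  Insert 1 (step 2): P = [1] / [2];  Q = [1] / [2]
  Insert 9 (step 3): P = [1, 9] / [2];  Q = [1, 3] / [2]
  Insert 3 (step 4): P = [1, 3] / [2, 9];  Q = [1, 3] / [2, 4]
  Insert 4 (step 5): P = [1, 3, 4] / [2, 9];  Q = [1, 3, 5] / [2, 4]
  Insert 7 (step 6): P = [1, 3, 4, 7] / [2, 9];  Q = [1, 3, 5, 6] / [2, 4]
  Insert 5 (step 7): P = [1, 3, 4, 5] / [2, 7] / [9];  Q = [1, 3, 5, 6] / [2, 4] / [7]
  Insert 6 (step 8): P = [1, 3, 4, 5, 6] / [2, 7] / [9];  Q = [1, 3, 5, 6, 8] / [2, 4] / [7]
  Insert 8 (step 9): P = [1, 3, 4, 5, 6, 8] / [2, 7] / [9];  Q = [1, 3, 5, 6, 8, 9] / [2, 4] / [7]
Final shape: (6, 2, 1).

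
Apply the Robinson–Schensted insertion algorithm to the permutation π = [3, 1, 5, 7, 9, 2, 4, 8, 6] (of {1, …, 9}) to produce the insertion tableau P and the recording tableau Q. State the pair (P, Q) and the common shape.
P = [1, 2, 4, 6] / [3, 5, 7, 8] / [9];  Q = [1, 3, 4, 5] / [2, 6, 7, 8] / [9];  common shape = (4, 4, 1)

Row-insert the values π_1, π_2, … into P one at a time, bumping the leftmost entry strictly greater than the inserted value down to the next row. The recording tableau Q records, in position (i, j), the step at which that cell was added to P.
  Insert 3 (step 1): P = [3];  Q = [1]
  Insert 1 (step 2): P = [1] / [3];  Q = [1] / [2]
  Insert 5 (step 3): P = [1, 5] / [3];  Q = [1, 3] / [2]
  Insert 7 (step 4): P = [1, 5, 7] / [3];  Q = [1, 3, 4] / [2]
  Insert 9 (step 5): P = [1, 5, 7, 9] / [3];  Q = [1, 3, 4, 5] / [2]
  Insert 2 (step 6): P = [1, 2, 7, 9] / [3, 5];  Q = [1, 3, 4, 5] / [2, 6]
  Insert 4 (step 7): P = [1, 2, 4, 9] / [3, 5, 7];  Q = [1, 3, 4, 5] / [2, 6, 7]
  Insert 8 (step 8): P = [1, 2, 4, 8] / [3, 5, 7, 9];  Q = [1, 3, 4, 5] / [2, 6, 7, 8]
  Insert 6 (step 9): P = [1, 2, 4, 6] / [3, 5, 7, 8] / [9];  Q = [1, 3, 4, 5] / [2, 6, 7, 8] / [9]
Final shape: (4, 4, 1).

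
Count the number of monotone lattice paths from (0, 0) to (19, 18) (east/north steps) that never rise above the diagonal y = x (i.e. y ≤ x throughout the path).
Number of paths = 1767263190

By the reflection principle (André's argument), the number of monotone paths to (19, 18) with n ≤ m that never go above y = x is C(37, 19) − C(37, 20) = 17672631900 − 15905368710 = 1767263190.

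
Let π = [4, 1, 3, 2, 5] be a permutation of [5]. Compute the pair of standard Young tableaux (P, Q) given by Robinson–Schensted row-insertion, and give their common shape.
P = [1, 2, 5] / [3] / [4];  Q = [1, 3, 5] / [2] / [4];  common shape = (3, 1, 1)

Row-insert the values π_1, π_2, … into P one at a time, bumping the leftmost entry strictly greater than the inserted value down to the next row. The recording tableau Q records, in position (i, j), the step at which that cell was added to P.
  Insert 4 (step 1): P = [4];  Q = [1]
  Insert 1 (step 2): P = [1] / [4];  Q = [1] / [2]
  Insert 3 (step 3): P = [1, 3] / [4];  Q = [1, 3] / [2]
  Insert 2 (step 4): P = [1, 2] / [3] / [4];  Q = [1, 3] / [2] / [4]
  Insert 5 (step 5): P = [1, 2, 5] / [3] / [4];  Q = [1, 3, 5] / [2] / [4]
Final shape: (3, 1, 1).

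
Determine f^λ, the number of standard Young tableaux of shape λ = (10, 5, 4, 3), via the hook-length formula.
# SYT of shape (10, 5, 4, 3) = 382018560

Hook-length formula: f^λ = n! / Π hook(c), product over all cells c of the Young diagram. For λ = (10, 5, 4, 3), n = 22 boxes. Hook lengths by row (left-to-right, top-to-bottom): [13, 12, 11, 9, 7, 5, 4, 3, 2, 1]; [7, 6, 5, 3, 1]; [5, 4, 3, 1]; [3, 2, 1]. Product of hooks = 2942267328000. So f^λ = 22! / 2942267328000 = 1124000727777607680000 / 2942267328000 = 382018560.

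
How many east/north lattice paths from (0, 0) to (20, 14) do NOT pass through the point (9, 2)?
Number of paths = 1317611350

Total paths from (0, 0) to (20, 14): C(34, 20) = 1391975640. Paths through (9, 2): (paths (0, 0) → (9, 2)) × (paths (9, 2) → (20, 14)) = C(11, 9) · C(23, 11) = 55 · 1352078 = 74364290. Avoidance count = 1391975640 − 74364290 = 1317611350.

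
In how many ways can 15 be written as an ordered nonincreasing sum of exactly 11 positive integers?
p(15, 11 parts) = 5

Partitions of n into exactly k parts ↔ partitions of n − k into at most k parts (subtract 1 from each part). For n = 15, k = 11, the partitions are: 5+1+1+1+1+1+1+1+1+1+1, 4+2+1+1+1+1+1+1+1+1+1, 3+3+1+1+1+1+1+1+1+1+1, 3+2+2+1+1+1+1+1+1+1+1, 2+2+2+2+1+1+1+1+1+1+1. Count = 5.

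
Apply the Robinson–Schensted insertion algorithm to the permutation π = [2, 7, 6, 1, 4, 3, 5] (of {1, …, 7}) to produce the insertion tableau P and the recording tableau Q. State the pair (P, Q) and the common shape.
P = [1, 3, 5] / [2, 4] / [6] / [7];  Q = [1, 2, 7] / [3, 5] / [4] / [6];  common shape = (3, 2, 1, 1)

Row-insert the values π_1, π_2, … into P one at a time, bumping the leftmost entry strictly greater than the inserted value down to the next row. The recording tableau Q records, in position (i, j), the step at which that cell was added to P.
  Insert 2 (step 1): P = [2];  Q = [1]
  Insert 7 (step 2): P = [2, 7];  Q = [1, 2]
  Insert 6 (step 3): P = [2, 6] / [7];  Q = [1, 2] / [3]
  Insert 1 (step 4): P = [1, 6] / [2] / [7];  Q = [1, 2] / [3] / [4]
  Insert 4 (step 5): P = [1, 4] / [2, 6] / [7];  Q = [1, 2] / [3, 5] / [4]
  Insert 3 (step 6): P = [1, 3] / [2, 4] / [6] / [7];  Q = [1, 2] / [3, 5] / [4] / [6]
  Insert 5 (step 7): P = [1, 3, 5] / [2, 4] / [6] / [7];  Q = [1, 2, 7] / [3, 5] / [4] / [6]
Final shape: (3, 2, 1, 1).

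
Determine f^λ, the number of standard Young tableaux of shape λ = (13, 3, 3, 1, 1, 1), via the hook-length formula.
# SYT of shape (13, 3, 3, 1, 1, 1) = 31266400

Hook-length formula: f^λ = n! / Π hook(c), product over all cells c of the Young diagram. For λ = (13, 3, 3, 1, 1, 1), n = 22 boxes. Hook lengths by row (left-to-right, top-to-bottom): [18, 14, 13, 10, 9, 8, 7, 6, 5, 4, 3, 2, 1]; [7, 3, 2]; [6, 2, 1]; [3]; [2]; [1]. Product of hooks = 35949157171200. So f^λ = 22! / 35949157171200 = 1124000727777607680000 / 35949157171200 = 31266400.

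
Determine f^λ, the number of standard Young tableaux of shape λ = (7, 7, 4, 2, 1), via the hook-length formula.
# SYT of shape (7, 7, 4, 2, 1) = 246901200

Hook-length formula: f^λ = n! / Π hook(c), product over all cells c of the Young diagram. For λ = (7, 7, 4, 2, 1), n = 21 boxes. Hook lengths by row (left-to-right, top-to-bottom): [11, 9, 7, 6, 4, 3, 2]; [10, 8, 6, 5, 3, 2, 1]; [6, 4, 2, 1]; [3, 1]; [1]. Product of hooks = 206928691200. So f^λ = 21! / 206928691200 = 51090942171709440000 / 206928691200 = 246901200.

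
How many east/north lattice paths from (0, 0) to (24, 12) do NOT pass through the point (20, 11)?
Number of paths = 828316125

Total paths from (0, 0) to (24, 12): C(36, 24) = 1251677700. Paths through (20, 11): (paths (0, 0) → (20, 11)) × (paths (20, 11) → (24, 12)) = C(31, 20) · C(5, 4) = 84672315 · 5 = 423361575. Avoidance count = 1251677700 − 423361575 = 828316125.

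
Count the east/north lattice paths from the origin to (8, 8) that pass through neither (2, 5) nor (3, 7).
Number of paths = 10764

Inclusion–exclusion. Total paths: C(16, 8) = 12870. Through P₁: C(7, 2)·C(9, 6) = 1764. Through P₂: C(10, 3)·C(6, 5) = 720. Since P₁ is strictly southwest of P₂, a monotone path through both must visit P₁ then P₂; paths through both = C(7, 2)·C(3, 1)·C(6, 5) = 378. Avoid both = 12870 − 1764 − 720 + 378 = 10764.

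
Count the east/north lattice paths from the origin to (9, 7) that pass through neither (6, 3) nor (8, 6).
Number of paths = 4174

Inclusion–exclusion. Total paths: C(16, 9) = 11440. Through P₁: C(9, 6)·C(7, 3) = 2940. Through P₂: C(14, 8)·C(2, 1) = 6006. Since P₁ is strictly southwest of P₂, a monotone path through both must visit P₁ then P₂; paths through both = C(9, 6)·C(5, 2)·C(2, 1) = 1680. Avoid both = 11440 − 2940 − 6006 + 1680 = 4174.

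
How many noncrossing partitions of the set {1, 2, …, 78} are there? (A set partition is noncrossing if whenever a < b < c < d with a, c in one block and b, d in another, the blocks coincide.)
C_78 = 73745243611532458459690151854647329239335600

These noncrossing partitions are counted by the Catalan number C_n = (1/(n + 1)) · C(2n, n). For n = 78: C_78 = (1/79) · C(156, 78) = 5825874245311064218315521996517139009907512400/79 = 73745243611532458459690151854647329239335600.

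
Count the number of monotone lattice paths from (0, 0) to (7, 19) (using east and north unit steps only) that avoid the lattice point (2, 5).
Number of paths = 413612

Total paths from (0, 0) to (7, 19): C(26, 7) = 657800. Paths through (2, 5): (paths (0, 0) → (2, 5)) × (paths (2, 5) → (7, 19)) = C(7, 2) · C(19, 5) = 21 · 11628 = 244188. Avoidance count = 657800 − 244188 = 413612.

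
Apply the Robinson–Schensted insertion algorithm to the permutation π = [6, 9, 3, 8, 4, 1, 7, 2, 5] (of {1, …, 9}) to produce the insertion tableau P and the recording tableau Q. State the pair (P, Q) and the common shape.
P = [1, 2, 5] / [3, 4, 7] / [6, 8] / [9];  Q = [1, 2, 7] / [3, 4, 9] / [5, 8] / [6];  common shape = (3, 3, 2, 1)

Row-insert the values π_1, π_2, … into P one at a time, bumping the leftmost entry strictly greater than the inserted value down to the next row. The recording tableau Q records, in position (i, j), the step at which that cell was added to P.
  Insert 6 (step 1): P = [6];  Q = [1]
  Insert 9 (step 2): P = [6, 9];  Q = [1, 2]
  Insert 3 (step 3): P = [3, 9] / [6];  Q = [1, 2] / [3]
  Insert 8 (step 4): P = [3, 8] / [6, 9];  Q = [1, 2] / [3, 4]
  Insert 4 (step 5): P = [3, 4] / [6, 8] / [9];  Q = [1, 2] / [3, 4] / [5]
  Insert 1 (step 6): P = [1, 4] / [3, 8] / [6] / [9];  Q = [1, 2] / [3, 4] / [5] / [6]
  Insert 7 (step 7): P = [1, 4, 7] / [3, 8] / [6] / [9];  Q = [1, 2, 7] / [3, 4] / [5] / [6]
  Insert 2 (step 8): P = [1, 2, 7] / [3, 4] / [6, 8] / [9];  Q = [1, 2, 7] / [3, 4] / [5, 8] / [6]
  Insert 5 (step 9): P = [1, 2, 5] / [3, 4, 7] / [6, 8] / [9];  Q = [1, 2, 7] / [3, 4, 9] / [5, 8] / [6]
Final shape: (3, 3, 2, 1).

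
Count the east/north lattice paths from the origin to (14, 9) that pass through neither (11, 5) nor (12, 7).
Number of paths = 440606

Inclusion–exclusion. Total paths: C(23, 14) = 817190. Through P₁: C(16, 11)·C(7, 3) = 152880. Through P₂: C(19, 12)·C(4, 2) = 302328. Since P₁ is strictly southwest of P₂, a monotone path through both must visit P₁ then P₂; paths through both = C(16, 11)·C(3, 1)·C(4, 2) = 78624. Avoid both = 817190 − 152880 − 302328 + 78624 = 440606.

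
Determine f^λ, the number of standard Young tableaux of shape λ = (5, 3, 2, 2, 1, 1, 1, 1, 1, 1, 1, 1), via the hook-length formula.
# SYT of shape (5, 3, 2, 2, 1, 1, 1, 1, 1, 1, 1, 1) = 5886675

Hook-length formula: f^λ = n! / Π hook(c), product over all cells c of the Young diagram. For λ = (5, 3, 2, 2, 1, 1, 1, 1, 1, 1, 1, 1), n = 20 boxes. Hook lengths by row (left-to-right, top-to-bottom): [16, 7, 4, 2, 1]; [13, 4, 1]; [11, 2]; [10, 1]; [8]; [7]; [6]; [5]; [4]; [3]; [2]; [1]. Product of hooks = 413289676800. So f^λ = 20! / 413289676800 = 2432902008176640000 / 413289676800 = 5886675.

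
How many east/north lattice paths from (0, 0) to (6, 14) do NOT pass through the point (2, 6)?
Number of paths = 24900

Total paths from (0, 0) to (6, 14): C(20, 6) = 38760. Paths through (2, 6): (paths (0, 0) → (2, 6)) × (paths (2, 6) → (6, 14)) = C(8, 2) · C(12, 4) = 28 · 495 = 13860. Avoidance count = 38760 − 13860 = 24900.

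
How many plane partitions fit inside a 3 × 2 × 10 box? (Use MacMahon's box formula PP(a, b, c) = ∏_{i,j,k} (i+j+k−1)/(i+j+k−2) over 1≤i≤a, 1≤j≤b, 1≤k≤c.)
PP(3, 2, 10) = 26026

Evaluate the triple product over i = 1..3, j = 1..2, k = 1..10. The factors are (2/1) · (3/2) · (4/3) · (5/4) · (6/5) · (7/6) · (8/7) · (9/8) · … (60 factors total). The numerators and denominators telescope so the product is an integer; carrying out the multiplication exactly gives PP(3, 2, 10) = 26026.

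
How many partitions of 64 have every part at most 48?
p(64, parts ≤ 48) = 1740946

Use the recurrence p(n, m) = p(n, m−1) + p(n−m, m): either the largest part is < m (count p(n, m−1)) or the largest part is exactly m (remove one copy of m, count p(n−m, m)). With p(0, ·) = 1 this gives p(64, parts ≤ 48) = 1740946. (By conjugating Young diagrams, this also counts partitions of 64 into at most 48 parts.)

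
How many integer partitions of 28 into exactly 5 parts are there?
p(28, 5 parts) = 291

Partitions of n into exactly k parts are in bijection with partitions of n − k into at most k parts (subtract 1 from each part). So p(28, exactly 5) = p(23, parts ≤ 5). Computing via the recurrence p(m, j) = p(m, j−1) + p(m−j, j) gives 291.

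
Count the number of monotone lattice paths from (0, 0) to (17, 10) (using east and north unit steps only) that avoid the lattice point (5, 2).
Number of paths = 5790915

Total paths from (0, 0) to (17, 10): C(27, 17) = 8436285. Paths through (5, 2): (paths (0, 0) → (5, 2)) × (paths (5, 2) → (17, 10)) = C(7, 5) · C(20, 12) = 21 · 125970 = 2645370. Avoidance count = 8436285 − 2645370 = 5790915.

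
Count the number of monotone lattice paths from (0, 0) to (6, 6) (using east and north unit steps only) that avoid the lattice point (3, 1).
Number of paths = 700

Total paths from (0, 0) to (6, 6): C(12, 6) = 924. Paths through (3, 1): (paths (0, 0) → (3, 1)) × (paths (3, 1) → (6, 6)) = C(4, 3) · C(8, 3) = 4 · 56 = 224. Avoidance count = 924 − 224 = 700.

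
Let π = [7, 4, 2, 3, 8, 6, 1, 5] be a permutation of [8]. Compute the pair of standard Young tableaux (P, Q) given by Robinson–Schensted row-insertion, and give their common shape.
P = [1, 3, 5] / [2, 6] / [4, 8] / [7];  Q = [1, 4, 5] / [2, 6] / [3, 8] / [7];  common shape = (3, 2, 2, 1)

Row-insert the values π_1, π_2, … into P one at a time, bumping the leftmost entry strictly greater than the inserted value down to the next row. The recording tableau Q records, in position (i, j), the step at which that cell was added to P.
  Insert 7 (step 1): P = [7];  Q = [1]
  Insert 4 (step 2): P = [4] / [7];  Q = [1] / [2]
  Insert 2 (step 3): P = [2] / [4] / [7];  Q = [1] / [2] / [3]
  Insert 3 (step 4): P = [2, 3] / [4] / [7];  Q = [1, 4] / [2] / [3]
  Insert 8 (step 5): P = [2, 3, 8] / [4] / [7];  Q = [1, 4, 5] / [2] / [3]
  Insert 6 (step 6): P = [2, 3, 6] / [4, 8] / [7];  Q = [1, 4, 5] / [2, 6] / [3]
  Insert 1 (step 7): P = [1, 3, 6] / [2, 8] / [4] / [7];  Q = [1, 4, 5] / [2, 6] / [3] / [7]
  Insert 5 (step 8): P = [1, 3, 5] / [2, 6] / [4, 8] / [7];  Q = [1, 4, 5] / [2, 6] / [3, 8] / [7]
Final shape: (3, 2, 2, 1).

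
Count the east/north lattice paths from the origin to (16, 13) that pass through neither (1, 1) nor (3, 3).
Number of paths = 23943667

Inclusion–exclusion. Total paths: C(29, 16) = 67863915. Through P₁: C(2, 1)·C(27, 15) = 34767720. Through P₂: C(6, 3)·C(23, 13) = 22881320. Since P₁ is strictly southwest of P₂, a monotone path through both must visit P₁ then P₂; paths through both = C(2, 1)·C(4, 2)·C(23, 13) = 13728792. Avoid both = 67863915 − 34767720 − 22881320 + 13728792 = 23943667.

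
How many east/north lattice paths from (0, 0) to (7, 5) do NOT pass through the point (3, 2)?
Number of paths = 442

Total paths from (0, 0) to (7, 5): C(12, 7) = 792. Paths through (3, 2): (paths (0, 0) → (3, 2)) × (paths (3, 2) → (7, 5)) = C(5, 3) · C(7, 4) = 10 · 35 = 350. Avoidance count = 792 − 350 = 442.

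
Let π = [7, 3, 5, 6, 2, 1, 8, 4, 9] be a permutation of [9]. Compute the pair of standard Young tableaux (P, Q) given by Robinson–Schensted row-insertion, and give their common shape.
P = [1, 4, 6, 8, 9] / [2, 5] / [3] / [7];  Q = [1, 3, 4, 7, 9] / [2, 8] / [5] / [6];  common shape = (5, 2, 1, 1)

Row-insert the values π_1, π_2, … into P one at a time, bumping the leftmost entry strictly greater than the inserted value down to the next row. The recording tableau Q records, in position (i, j), the step at which that cell was added to P.
  Insert 7 (step 1): P = [7];  Q = [1]
  Insert 3 (step 2): P = [3] / [7];  Q = [1] / [2]
  Insert 5 (step 3): P = [3, 5] / [7];  Q = [1, 3] / [2]
  Insert 6 (step 4): P = [3, 5, 6] / [7];  Q = [1, 3, 4] / [2]
  Insert 2 (step 5): P = [2, 5, 6] / [3] / [7];  Q = [1, 3, 4] / [2] / [5]
  Insert 1 (step 6): P = [1, 5, 6] / [2] / [3] / [7];  Q = [1, 3, 4] / [2] / [5] / [6]
  Insert 8 (step 7): P = [1, 5, 6, 8] / [2] / [3] / [7];  Q = [1, 3, 4, 7] / [2] / [5] / [6]
  Insert 4 (step 8): P = [1, 4, 6, 8] / [2, 5] / [3] / [7];  Q = [1, 3, 4, 7] / [2, 8] / [5] / [6]
  Insert 9 (step 9): P = [1, 4, 6, 8, 9] / [2, 5] / [3] / [7];  Q = [1, 3, 4, 7, 9] / [2, 8] / [5] / [6]
Final shape: (5, 2, 1, 1).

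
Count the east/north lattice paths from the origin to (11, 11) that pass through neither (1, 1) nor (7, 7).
Number of paths = 225040

Inclusion–exclusion. Total paths: C(22, 11) = 705432. Through P₁: C(2, 1)·C(20, 10) = 369512. Through P₂: C(14, 7)·C(8, 4) = 240240. Since P₁ is strictly southwest of P₂, a monotone path through both must visit P₁ then P₂; paths through both = C(2, 1)·C(12, 6)·C(8, 4) = 129360. Avoid both = 705432 − 369512 − 240240 + 129360 = 225040.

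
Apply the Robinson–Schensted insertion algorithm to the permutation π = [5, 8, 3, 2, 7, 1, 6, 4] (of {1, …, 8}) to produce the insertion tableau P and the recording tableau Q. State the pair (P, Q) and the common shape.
P = [1, 4] / [2, 6] / [3, 7] / [5, 8];  Q = [1, 2] / [3, 5] / [4, 7] / [6, 8];  common shape = (2, 2, 2, 2)

Row-insert the values π_1, π_2, … into P one at a time, bumping the leftmost entry strictly greater than the inserted value down to the next row. The recording tableau Q records, in position (i, j), the step at which that cell was added to P.
  Insert 5 (step 1): P = [5];  Q = [1]
  Insert 8 (step 2): P = [5, 8];  Q = [1, 2]
  Insert 3 (step 3): P = [3, 8] / [5];  Q = [1, 2] / [3]
  Insert 2 (step 4): P = [2, 8] / [3] / [5];  Q = [1, 2] / [3] / [4]
  Insert 7 (step 5): P = [2, 7] / [3, 8] / [5];  Q = [1, 2] / [3, 5] / [4]
  Insert 1 (step 6): P = [1, 7] / [2, 8] / [3] / [5];  Q = [1, 2] / [3, 5] / [4] / [6]
  Insert 6 (step 7): P = [1, 6] / [2, 7] / [3, 8] / [5];  Q = [1, 2] / [3, 5] / [4, 7] / [6]
  Insert 4 (step 8): P = [1, 4] / [2, 6] / [3, 7] / [5, 8];  Q = [1, 2] / [3, 5] / [4, 7] / [6, 8]
Final shape: (2, 2, 2, 2).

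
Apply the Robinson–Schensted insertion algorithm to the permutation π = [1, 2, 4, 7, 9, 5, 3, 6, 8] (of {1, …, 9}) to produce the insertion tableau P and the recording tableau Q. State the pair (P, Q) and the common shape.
P = [1, 2, 3, 5, 6, 8] / [4, 9] / [7];  Q = [1, 2, 3, 4, 5, 9] / [6, 8] / [7];  common shape = (6, 2, 1)

Row-insert the values π_1, π_2, … into P one at a time, bumping the leftmost entry strictly greater than the inserted value down to the next row. The recording tableau Q records, in position (i, j), the step at which that cell was added to P.
  Insert 1 (step 1): P = [1];  Q = [1]
  Insert 2 (step 2): P = [1, 2];  Q = [1, 2]
  Insert 4 (step 3): P = [1, 2, 4];  Q = [1, 2, 3]
  Insert 7 (step 4): P = [1, 2, 4, 7];  Q = [1, 2, 3, 4]
  Insert 9 (step 5): P = [1, 2, 4, 7, 9];  Q = [1, 2, 3, 4, 5]
  Insert 5 (step 6): P = [1, 2, 4, 5, 9] / [7];  Q = [1, 2, 3, 4, 5] / [6]
  Insert 3 (step 7): P = [1, 2, 3, 5, 9] / [4] / [7];  Q = [1, 2, 3, 4, 5] / [6] / [7]
  Insert 6 (step 8): P = [1, 2, 3, 5, 6] / [4, 9] / [7];  Q = [1, 2, 3, 4, 5] / [6, 8] / [7]
  Insert 8 (step 9): P = [1, 2, 3, 5, 6, 8] / [4, 9] / [7];  Q = [1, 2, 3, 4, 5, 9] / [6, 8] / [7]
Final shape: (6, 2, 1).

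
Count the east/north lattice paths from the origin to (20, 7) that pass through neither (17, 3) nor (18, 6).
Number of paths = 458022

Inclusion–exclusion. Total paths: C(27, 20) = 888030. Through P₁: C(20, 17)·C(7, 3) = 39900. Through P₂: C(24, 18)·C(3, 2) = 403788. Since P₁ is strictly southwest of P₂, a monotone path through both must visit P₁ then P₂; paths through both = C(20, 17)·C(4, 1)·C(3, 2) = 13680. Avoid both = 888030 − 39900 − 403788 + 13680 = 458022.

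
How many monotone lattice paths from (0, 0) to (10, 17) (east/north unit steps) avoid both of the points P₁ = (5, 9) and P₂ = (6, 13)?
Number of paths = 4661171

Inclusion–exclusion. Total paths: C(27, 10) = 8436285. Through P₁: C(14, 5)·C(13, 5) = 2576574. Through P₂: C(19, 6)·C(8, 4) = 1899240. Since P₁ is strictly southwest of P₂, a monotone path through both must visit P₁ then P₂; paths through both = C(14, 5)·C(5, 1)·C(8, 4) = 700700. Avoid both = 8436285 − 2576574 − 1899240 + 700700 = 4661171.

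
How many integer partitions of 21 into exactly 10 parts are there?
p(21, 10 parts) = 55

Partitions of n into exactly k parts are in bijection with partitions of n − k into at most k parts (subtract 1 from each part). So p(21, exactly 10) = p(11, parts ≤ 10). Computing via the recurrence p(m, j) = p(m, j−1) + p(m−j, j) gives 55.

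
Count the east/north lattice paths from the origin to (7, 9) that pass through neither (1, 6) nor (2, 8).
Number of paths = 10708

Inclusion–exclusion. Total paths: C(16, 7) = 11440. Through P₁: C(7, 1)·C(9, 6) = 588. Through P₂: C(10, 2)·C(6, 5) = 270. Since P₁ is strictly southwest of P₂, a monotone path through both must visit P₁ then P₂; paths through both = C(7, 1)·C(3, 1)·C(6, 5) = 126. Avoid both = 11440 − 588 − 270 + 126 = 10708.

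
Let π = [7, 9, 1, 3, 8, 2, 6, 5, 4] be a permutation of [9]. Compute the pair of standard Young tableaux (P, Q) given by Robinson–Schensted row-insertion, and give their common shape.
P = [1, 2, 4] / [3, 5] / [6, 8] / [7] / [9];  Q = [1, 2, 5] / [3, 4] / [6, 7] / [8] / [9];  common shape = (3, 2, 2, 1, 1)

Row-insert the values π_1, π_2, … into P one at a time, bumping the leftmost entry strictly greater than the inserted value down to the next row. The recording tableau Q records, in position (i, j), the step at which that cell was added to P.
  Insert 7 (step 1): P = [7];  Q = [1]
  Insert 9 (step 2): P = [7, 9];  Q = [1, 2]
  Insert 1 (step 3): P = [1, 9] / [7];  Q = [1, 2] / [3]
  Insert 3 (step 4): P = [1, 3] / [7, 9];  Q = [1, 2] / [3, 4]
  Insert 8 (step 5): P = [1, 3, 8] / [7, 9];  Q = [1, 2, 5] / [3, 4]
  Insert 2 (step 6): P = [1, 2, 8] / [3, 9] / [7];  Q = [1, 2, 5] / [3, 4] / [6]
  Insert 6 (step 7): P = [1, 2, 6] / [3, 8] / [7, 9];  Q = [1, 2, 5] / [3, 4] / [6, 7]
  Insert 5 (step 8): P = [1, 2, 5] / [3, 6] / [7, 8] / [9];  Q = [1, 2, 5] / [3, 4] / [6, 7] / [8]
  Insert 4 (step 9): P = [1, 2, 4] / [3, 5] / [6, 8] / [7] / [9];  Q = [1, 2, 5] / [3, 4] / [6, 7] / [8] / [9]
Final shape: (3, 2, 2, 1, 1).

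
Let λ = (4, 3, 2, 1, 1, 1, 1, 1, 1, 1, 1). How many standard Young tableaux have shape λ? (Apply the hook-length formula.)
# SYT of shape (4, 3, 2, 1, 1, 1, 1, 1, 1, 1, 1) = 116688

Hook-length formula: f^λ = n! / Π hook(c), product over all cells c of the Young diagram. For λ = (4, 3, 2, 1, 1, 1, 1, 1, 1, 1, 1), n = 17 boxes. Hook lengths by row (left-to-right, top-to-bottom): [14, 5, 3, 1]; [12, 3, 1]; [10, 1]; [8]; [7]; [6]; [5]; [4]; [3]; [2]; [1]. Product of hooks = 3048192000. So f^λ = 17! / 3048192000 = 355687428096000 / 3048192000 = 116688.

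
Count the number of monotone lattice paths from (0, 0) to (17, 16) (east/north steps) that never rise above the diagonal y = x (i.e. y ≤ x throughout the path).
Number of paths = 129644790

By the reflection principle (André's argument), the number of monotone paths to (17, 16) with n ≤ m that never go above y = x is C(33, 17) − C(33, 18) = 1166803110 − 1037158320 = 129644790.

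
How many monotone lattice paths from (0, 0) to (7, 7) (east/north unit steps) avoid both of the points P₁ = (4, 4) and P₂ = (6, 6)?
Number of paths = 1024

Inclusion–exclusion. Total paths: C(14, 7) = 3432. Through P₁: C(8, 4)·C(6, 3) = 1400. Through P₂: C(12, 6)·C(2, 1) = 1848. Since P₁ is strictly southwest of P₂, a monotone path through both must visit P₁ then P₂; paths through both = C(8, 4)·C(4, 2)·C(2, 1) = 840. Avoid both = 3432 − 1400 − 1848 + 840 = 1024.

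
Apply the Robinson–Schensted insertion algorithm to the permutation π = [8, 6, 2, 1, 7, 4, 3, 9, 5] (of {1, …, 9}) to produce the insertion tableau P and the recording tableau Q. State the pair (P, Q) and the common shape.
P = [1, 3, 5] / [2, 4, 9] / [6, 7] / [8];  Q = [1, 5, 8] / [2, 6, 9] / [3, 7] / [4];  common shape = (3, 3, 2, 1)

Row-insert the values π_1, π_2, … into P one at a time, bumping the leftmost entry strictly greater than the inserted value down to the next row. The recording tableau Q records, in position (i, j), the step at which that cell was added to P.
  Insert 8 (step 1): P = [8];  Q = [1]
  Insert 6 (step 2): P = [6] / [8];  Q = [1] / [2]
  Insert 2 (step 3): P = [2] / [6] / [8];  Q = [1] / [2] / [3]
  Insert 1 (step 4): P = [1] / [2] / [6] / [8];  Q = [1] / [2] / [3] / [4]
  Insert 7 (step 5): P = [1, 7] / [2] / [6] / [8];  Q = [1, 5] / [2] / [3] / [4]
  Insert 4 (step 6): P = [1, 4] / [2, 7] / [6] / [8];  Q = [1, 5] / [2, 6] / [3] / [4]
  Insert 3 (step 7): P = [1, 3] / [2, 4] / [6, 7] / [8];  Q = [1, 5] / [2, 6] / [3, 7] / [4]
  Insert 9 (step 8): P = [1, 3, 9] / [2, 4] / [6, 7] / [8];  Q = [1, 5, 8] / [2, 6] / [3, 7] / [4]
  Insert 5 (step 9): P = [1, 3, 5] / [2, 4, 9] / [6, 7] / [8];  Q = [1, 5, 8] / [2, 6, 9] / [3, 7] / [4]
Final shape: (3, 3, 2, 1).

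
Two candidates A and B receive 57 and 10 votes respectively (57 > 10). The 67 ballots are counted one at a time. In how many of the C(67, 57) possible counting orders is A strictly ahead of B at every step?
Strict-lead orderings = 173966417768

Total orderings of the 67 votes with 57 for A: C(67, 57) = 247994680648. By the Bertrand ballot formula (Cycle Lemma / reflection principle), the number of orderings in which A is strictly ahead of B throughout is (p − q)/(p + q) · C(p + q, p) = (57 − 10)/(57 + 10) · 247994680648 = 173966417768.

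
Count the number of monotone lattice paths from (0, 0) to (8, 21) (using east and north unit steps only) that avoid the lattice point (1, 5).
Number of paths = 2821203

Total paths from (0, 0) to (8, 21): C(29, 8) = 4292145. Paths through (1, 5): (paths (0, 0) → (1, 5)) × (paths (1, 5) → (8, 21)) = C(6, 1) · C(23, 7) = 6 · 245157 = 1470942. Avoidance count = 4292145 − 1470942 = 2821203.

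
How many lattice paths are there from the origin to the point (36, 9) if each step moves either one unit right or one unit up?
Number of paths = 886163135

A monotone lattice path from (0, 0) to (36, 9) consists of 36 east steps and 9 north steps in some order, so it is determined by which 36 of the 45 steps are east. The count is C(45, 36) = 886163135.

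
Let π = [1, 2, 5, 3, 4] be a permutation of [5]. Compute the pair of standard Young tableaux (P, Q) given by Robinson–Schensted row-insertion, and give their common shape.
P = [1, 2, 3, 4] / [5];  Q = [1, 2, 3, 5] / [4];  common shape = (4, 1)

Row-insert the values π_1, π_2, … into P one at a time, bumping the leftmost entry strictly greater than the inserted value down to the next row. The recording tableau Q records, in position (i, j), the step at which that cell was added to P.
  Insert 1 (step 1): P = [1];  Q = [1]
  Insert 2 (step 2): P = [1, 2];  Q = [1, 2]
  Insert 5 (step 3): P = [1, 2, 5];  Q = [1, 2, 3]
  Insert 3 (step 4): P = [1, 2, 3] / [5];  Q = [1, 2, 3] / [4]
  Insert 4 (step 5): P = [1, 2, 3, 4] / [5];  Q = [1, 2, 3, 5] / [4]
Final shape: (4, 1).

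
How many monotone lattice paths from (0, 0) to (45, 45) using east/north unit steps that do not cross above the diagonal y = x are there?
C_45 = 2257117854077248073253720

These NE paths below the diagonal are counted by the Catalan number C_n = (1/(n + 1)) · C(2n, n). For n = 45: C_45 = (1/46) · C(90, 45) = 103827421287553411369671120/46 = 2257117854077248073253720.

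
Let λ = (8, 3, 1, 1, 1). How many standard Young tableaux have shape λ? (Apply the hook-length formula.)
# SYT of shape (8, 3, 1, 1, 1) = 15015

Hook-length formula: f^λ = n! / Π hook(c), product over all cells c of the Young diagram. For λ = (8, 3, 1, 1, 1), n = 14 boxes. Hook lengths by row (left-to-right, top-to-bottom): [12, 8, 7, 5, 4, 3, 2, 1]; [6, 2, 1]; [3]; [2]; [1]. Product of hooks = 5806080. So f^λ = 14! / 5806080 = 87178291200 / 5806080 = 15015.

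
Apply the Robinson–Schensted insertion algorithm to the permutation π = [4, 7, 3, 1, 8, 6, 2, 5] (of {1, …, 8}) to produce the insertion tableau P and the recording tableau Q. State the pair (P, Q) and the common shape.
P = [1, 2, 5] / [3, 6, 8] / [4, 7];  Q = [1, 2, 5] / [3, 6, 8] / [4, 7];  common shape = (3, 3, 2)

Row-insert the values π_1, π_2, … into P one at a time, bumping the leftmost entry strictly greater than the inserted value down to the next row. The recording tableau Q records, in position (i, j), the step at which that cell was added to P.
  Insert 4 (step 1): P = [4];  Q = [1]
  Insert 7 (step 2): P = [4, 7];  Q = [1, 2]
  Insert 3 (step 3): P = [3, 7] / [4];  Q = [1, 2] / [3]
  Insert 1 (step 4): P = [1, 7] / [3] / [4];  Q = [1, 2] / [3] / [4]
  Insert 8 (step 5): P = [1, 7, 8] / [3] / [4];  Q = [1, 2, 5] / [3] / [4]
  Insert 6 (step 6): P = [1, 6, 8] / [3, 7] / [4];  Q = [1, 2, 5] / [3, 6] / [4]
  Insert 2 (step 7): P = [1, 2, 8] / [3, 6] / [4, 7];  Q = [1, 2, 5] / [3, 6] / [4, 7]
  Insert 5 (step 8): P = [1, 2, 5] / [3, 6, 8] / [4, 7];  Q = [1, 2, 5] / [3, 6, 8] / [4, 7]
Final shape: (3, 3, 2).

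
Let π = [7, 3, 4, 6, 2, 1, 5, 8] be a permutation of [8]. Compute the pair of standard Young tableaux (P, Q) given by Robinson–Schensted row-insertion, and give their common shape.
P = [1, 4, 5, 8] / [2, 6] / [3] / [7];  Q = [1, 3, 4, 8] / [2, 7] / [5] / [6];  common shape = (4, 2, 1, 1)

Row-insert the values π_1, π_2, … into P one at a time, bumping the leftmost entry strictly greater than the inserted value down to the next row. The recording tableau Q records, in position (i, j), the step at which that cell was added to P.
  Insert 7 (step 1): P = [7];  Q = [1]
  Insert 3 (step 2): P = [3] / [7];  Q = [1] / [2]
  Insert 4 (step 3): P = [3, 4] / [7];  Q = [1, 3] / [2]
  Insert 6 (step 4): P = [3, 4, 6] / [7];  Q = [1, 3, 4] / [2]
  Insert 2 (step 5): P = [2, 4, 6] / [3] / [7];  Q = [1, 3, 4] / [2] / [5]
  Insert 1 (step 6): P = [1, 4, 6] / [2] / [3] / [7];  Q = [1, 3, 4] / [2] / [5] / [6]
  Insert 5 (step 7): P = [1, 4, 5] / [2, 6] / [3] / [7];  Q = [1, 3, 4] / [2, 7] / [5] / [6]
  Insert 8 (step 8): P = [1, 4, 5, 8] / [2, 6] / [3] / [7];  Q = [1, 3, 4, 8] / [2, 7] / [5] / [6]
Final shape: (4, 2, 1, 1).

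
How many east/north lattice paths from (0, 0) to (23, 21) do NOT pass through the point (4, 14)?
Number of paths = 2010603532080

Total paths from (0, 0) to (23, 21): C(44, 23) = 2012616400080. Paths through (4, 14): (paths (0, 0) → (4, 14)) × (paths (4, 14) → (23, 21)) = C(18, 4) · C(26, 19) = 3060 · 657800 = 2012868000. Avoidance count = 2012616400080 − 2012868000 = 2010603532080.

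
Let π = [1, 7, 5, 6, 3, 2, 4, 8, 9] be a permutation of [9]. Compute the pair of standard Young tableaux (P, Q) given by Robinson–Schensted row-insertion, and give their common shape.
P = [1, 2, 4, 8, 9] / [3, 6] / [5] / [7];  Q = [1, 2, 4, 8, 9] / [3, 7] / [5] / [6];  common shape = (5, 2, 1, 1)

Row-insert the values π_1, π_2, … into P one at a time, bumping the leftmost entry strictly greater than the inserted value down to the next row. The recording tableau Q records, in position (i, j), the step at which that cell was added to P.
  Insert 1 (step 1): P = [1];  Q = [1]
  Insert 7 (step 2): P = [1, 7];  Q = [1, 2]
  Insert 5 (step 3): P = [1, 5] / [7];  Q = [1, 2] / [3]
  Insert 6 (step 4): P = [1, 5, 6] / [7];  Q = [1, 2, 4] / [3]
  Insert 3 (step 5): P = [1, 3, 6] / [5] / [7];  Q = [1, 2, 4] / [3] / [5]
  Insert 2 (step 6): P = [1, 2, 6] / [3] / [5] / [7];  Q = [1, 2, 4] / [3] / [5] / [6]
  Insert 4 (step 7): P = [1, 2, 4] / [3, 6] / [5] / [7];  Q = [1, 2, 4] / [3, 7] / [5] / [6]
  Insert 8 (step 8): P = [1, 2, 4, 8] / [3, 6] / [5] / [7];  Q = [1, 2, 4, 8] / [3, 7] / [5] / [6]
  Insert 9 (step 9): P = [1, 2, 4, 8, 9] / [3, 6] / [5] / [7];  Q = [1, 2, 4, 8, 9] / [3, 7] / [5] / [6]
Final shape: (5, 2, 1, 1).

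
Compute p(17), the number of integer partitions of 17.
p(17) = 297

Compute p(n) via the recurrence p(n, m) = p(n, m−1) + p(n−m, m), where p(n, m) counts partitions of n with all parts ≤ m and p(n) = p(n, n). The base cases are p(0, m) = 1 and p(n, 0) = 0 for n > 0. Filling the table yields p(17) = 297. (Euler's pentagonal recurrence is an alternative.)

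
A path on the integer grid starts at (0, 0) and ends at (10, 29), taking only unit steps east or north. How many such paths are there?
Number of paths = 635745396

A monotone lattice path from (0, 0) to (10, 29) consists of 10 east steps and 29 north steps in some order, so it is determined by which 10 of the 39 steps are east. The count is C(39, 10) = 635745396.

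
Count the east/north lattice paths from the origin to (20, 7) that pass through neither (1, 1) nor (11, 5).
Number of paths = 403700

Inclusion–exclusion. Total paths: C(27, 20) = 888030. Through P₁: C(2, 1)·C(25, 19) = 354200. Through P₂: C(16, 11)·C(11, 9) = 240240. Since P₁ is strictly southwest of P₂, a monotone path through both must visit P₁ then P₂; paths through both = C(2, 1)·C(14, 10)·C(11, 9) = 110110. Avoid both = 888030 − 354200 − 240240 + 110110 = 403700.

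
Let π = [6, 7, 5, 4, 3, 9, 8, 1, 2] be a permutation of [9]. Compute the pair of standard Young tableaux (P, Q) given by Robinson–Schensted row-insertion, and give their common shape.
P = [1, 2, 8] / [3, 7] / [4, 9] / [5] / [6];  Q = [1, 2, 6] / [3, 7] / [4, 9] / [5] / [8];  common shape = (3, 2, 2, 1, 1)

Row-insert the values π_1, π_2, … into P one at a time, bumping the leftmost entry strictly greater than the inserted value down to the next row. The recording tableau Q records, in position (i, j), the step at which that cell was added to P.
  Insert 6 (step 1): P = [6];  Q = [1]
  Insert 7 (step 2): P = [6, 7];  Q = [1, 2]
  Insert 5 (step 3): P = [5, 7] / [6];  Q = [1, 2] / [3]
  Insert 4 (step 4): P = [4, 7] / [5] / [6];  Q = [1, 2] / [3] / [4]
  Insert 3 (step 5): P = [3, 7] / [4] / [5] / [6];  Q = [1, 2] / [3] / [4] / [5]
  Insert 9 (step 6): P = [3, 7, 9] / [4] / [5] / [6];  Q = [1, 2, 6] / [3] / [4] / [5]
  Insert 8 (step 7): P = [3, 7, 8] / [4, 9] / [5] / [6];  Q = [1, 2, 6] / [3, 7] / [4] / [5]
  Insert 1 (step 8): P = [1, 7, 8] / [3, 9] / [4] / [5] / [6];  Q = [1, 2, 6] / [3, 7] / [4] / [5] / [8]
  Insert 2 (step 9): P = [1, 2, 8] / [3, 7] / [4, 9] / [5] / [6];  Q = [1, 2, 6] / [3, 7] / [4, 9] / [5] / [8]
Final shape: (3, 2, 2, 1, 1).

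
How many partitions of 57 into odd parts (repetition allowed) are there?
p_odd(57) = 7917

Enumerate partitions using only odd parts via the recurrence o(n, m) = o(n, m−2) + o(n−m, m) over odd m, starting from the largest odd part ≤ n. This gives p_odd(57) = 7917. (Euler's theorem: equals the count of distinct-part partitions.)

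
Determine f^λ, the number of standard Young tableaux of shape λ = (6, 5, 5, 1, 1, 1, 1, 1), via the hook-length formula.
# SYT of shape (6, 5, 5, 1, 1, 1, 1, 1) = 123070752

Hook-length formula: f^λ = n! / Π hook(c), product over all cells c of the Young diagram. For λ = (6, 5, 5, 1, 1, 1, 1, 1), n = 21 boxes. Hook lengths by row (left-to-right, top-to-bottom): [13, 7, 6, 5, 4, 1]; [11, 5, 4, 3, 2]; [10, 4, 3, 2, 1]; [5]; [4]; [3]; [2]; [1]. Product of hooks = 415134720000. So f^λ = 21! / 415134720000 = 51090942171709440000 / 415134720000 = 123070752.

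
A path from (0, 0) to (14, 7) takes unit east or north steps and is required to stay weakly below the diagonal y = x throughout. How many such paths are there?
Number of paths = 62016

By the reflection principle (André's argument), the number of monotone paths to (14, 7) with n ≤ m that never go above y = x is C(21, 14) − C(21, 15) = 116280 − 54264 = 62016.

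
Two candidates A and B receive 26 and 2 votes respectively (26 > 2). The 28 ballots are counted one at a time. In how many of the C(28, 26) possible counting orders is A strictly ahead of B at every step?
Strict-lead orderings = 324

Total orderings of the 28 votes with 26 for A: C(28, 26) = 378. By the Bertrand ballot formula (Cycle Lemma / reflection principle), the number of orderings in which A is strictly ahead of B throughout is (p − q)/(p + q) · C(p + q, p) = (26 − 2)/(26 + 2) · 378 = 324.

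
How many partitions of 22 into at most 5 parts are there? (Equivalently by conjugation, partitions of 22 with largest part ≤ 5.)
p(22, parts ≤ 5) = 255

Use the recurrence p(n, m) = p(n, m−1) + p(n−m, m): either the largest part is < m (count p(n, m−1)) or the largest part is exactly m (remove one copy of m, count p(n−m, m)). With p(0, ·) = 1 this gives p(22, parts ≤ 5) = 255. (By conjugating Young diagrams, this also counts partitions of 22 into at most 5 parts.)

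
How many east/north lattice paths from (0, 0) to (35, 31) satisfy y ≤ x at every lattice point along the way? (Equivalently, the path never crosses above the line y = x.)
Number of paths = 889789498870352080

By the reflection principle (André's argument), the number of monotone paths to (35, 31) with n ≤ m that never go above y = x is C(66, 35) − C(66, 36) = 6406484391866534976 − 5516694892996182896 = 889789498870352080.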